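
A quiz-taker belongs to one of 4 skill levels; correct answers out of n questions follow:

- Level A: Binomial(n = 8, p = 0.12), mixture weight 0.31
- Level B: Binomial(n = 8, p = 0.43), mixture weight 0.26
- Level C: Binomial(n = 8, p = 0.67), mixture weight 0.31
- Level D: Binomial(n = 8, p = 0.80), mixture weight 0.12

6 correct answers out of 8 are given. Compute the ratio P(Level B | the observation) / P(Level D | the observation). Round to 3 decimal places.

0.424

Only the two components matter; the odds are (w_i f_i(x)) / (w_j f_j(x)).
Component likelihoods at x = 6 correct answers out of 8:
  f_A = 6.47457e-05
  f_B = 0.0575067
  f_C = 0.275826
  f_D = 0.293601
Odds = (0.26/0.12) × (0.0575067/0.293601) = 2.16667 × 0.195867 ≈ 0.424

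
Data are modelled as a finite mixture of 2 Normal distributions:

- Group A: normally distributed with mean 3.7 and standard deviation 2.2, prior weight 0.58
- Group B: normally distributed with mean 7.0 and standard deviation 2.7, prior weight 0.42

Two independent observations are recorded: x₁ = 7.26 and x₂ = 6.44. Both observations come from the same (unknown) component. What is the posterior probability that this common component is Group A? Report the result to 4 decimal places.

0.2098

The responsibility of component k is P(Z=k) f_k(x) divided by Σ_j P(Z=j) f_j(x).
Since both observations come from the same component, the likelihood for component k is f_k(x₁)·f_k(x₂).
  f_A = [0.0489649] × [0.0834945] = 0.0040883
  f_B = [0.147073] × [0.144612] = 0.0212685
Weight by the priors:
  P(Z=A)·f_A = 0.58 × 0.0040883 = 0.00237121
  P(Z=B)·f_B = 0.42 × 0.0212685 = 0.00893279
Normaliser: 0.00237121 + 0.00893279 = 0.011304
Responsibility of Group A: 0.00237121 / 0.011304 ≈ 0.2098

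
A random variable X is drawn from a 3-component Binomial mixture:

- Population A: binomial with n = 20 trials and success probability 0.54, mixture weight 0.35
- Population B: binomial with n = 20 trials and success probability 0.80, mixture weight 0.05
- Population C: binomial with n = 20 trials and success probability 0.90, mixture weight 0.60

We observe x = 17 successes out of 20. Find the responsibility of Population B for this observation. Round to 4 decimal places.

By Bayes' theorem, P(k | x) = w_k f_k(x) / Σ_j w_j f_j(x).
Component likelihoods at x = 17 successes out of 20:
  f_A = C(20,17)·0.54^17·0.46^3 = 1140·2.82289e-05·0.097336 = 0.00313236
  f_B = C(20,17)·0.80^17·0.20^3 = 1140·0.022518·0.008 = 0.205364
  f_C = C(20,17)·0.90^17·0.10^3 = 1140·0.166772·0.001 = 0.19012
Unnormalised posteriors:
  w_A·f_A = 0.35 × 0.00313236 = 0.00109633
  w_B·f_B = 0.05 × 0.205364 = 0.0102682
  w_C·f_C = 0.60 × 0.19012 = 0.114072
Evidence: 0.00109633 + 0.0102682 + 0.114072 = 0.125436
Responsibility of Population B: 0.0102682 / 0.125436 ≈ 0.0819

0.0819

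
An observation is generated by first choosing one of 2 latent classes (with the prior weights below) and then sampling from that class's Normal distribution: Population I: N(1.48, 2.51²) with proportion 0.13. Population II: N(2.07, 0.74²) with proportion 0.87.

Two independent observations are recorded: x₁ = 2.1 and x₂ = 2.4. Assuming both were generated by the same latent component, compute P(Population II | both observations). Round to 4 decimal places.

Posterior ∝ prior × likelihood, so P(k | x) ∝ π_k f_k(x); normalise over all components.
Since both observations come from the same component, the likelihood for component k is f_k(x₁)·f_k(x₂).
  L_I = [0.154165] × [0.148615] = 0.0229113
  L_II = [0.538668] × [0.488084] = 0.262916
Multiply by the mixture weights:
  π_I·L_I = 0.13 × 0.0229113 = 0.00297847
  π_II·L_II = 0.87 × 0.262916 = 0.228736
Normaliser: 0.00297847 + 0.228736 = 0.231715
P(Population II | x₁, x₂) = 0.228736 / 0.231715 ≈ 0.9871

0.9871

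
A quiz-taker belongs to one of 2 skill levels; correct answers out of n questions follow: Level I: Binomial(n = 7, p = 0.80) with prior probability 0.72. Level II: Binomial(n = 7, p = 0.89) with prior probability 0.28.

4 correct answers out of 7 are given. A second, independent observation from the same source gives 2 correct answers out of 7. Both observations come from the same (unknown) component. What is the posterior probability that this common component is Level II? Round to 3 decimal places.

By Bayes' theorem, P(k | x) = π_k f_k(x) / Σ_j π_j f_j(x).
Since both observations come from the same component, the likelihood for component k is f_k(x₁)·f_k(x₂).
  f_I = [0.114688] × [0.0043008] = 0.00049325
  f_II = [0.0292285] × [0.000267894] = 7.83013e-06
Unnormalised posteriors:
  π_I·f_I = 0.72 × 0.00049325 = 0.00035514
  π_II·f_II = 0.28 × 7.83013e-06 = 2.19244e-06
Sum: 0.00035514 + 2.19244e-06 = 0.000357333
P(Level II | x₁,x₂) ≈ 0.006

0.006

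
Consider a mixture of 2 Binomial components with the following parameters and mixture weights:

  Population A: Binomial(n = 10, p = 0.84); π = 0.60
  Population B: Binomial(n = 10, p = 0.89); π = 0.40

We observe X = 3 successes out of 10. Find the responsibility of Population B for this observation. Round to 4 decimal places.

The responsibility of component k is P(Z=k) f_k(x) divided by Σ_j P(Z=j) f_j(x).
Component likelihoods at x = 3 successes out of 10:
  p_A = 0.000190923
  p_B = 1.64854e-05
Prior × likelihood for each component:
  P(Z=A)·p_A = 0.60 × 0.000190923 = 0.000114554
  P(Z=B)·p_B = 0.40 × 1.64854e-05 = 6.59417e-06
Denominator: 0.000114554 + 6.59417e-06 = 0.000121148
Responsibility of Population B: 6.59417e-06 / 0.000121148 ≈ 0.0544

0.0544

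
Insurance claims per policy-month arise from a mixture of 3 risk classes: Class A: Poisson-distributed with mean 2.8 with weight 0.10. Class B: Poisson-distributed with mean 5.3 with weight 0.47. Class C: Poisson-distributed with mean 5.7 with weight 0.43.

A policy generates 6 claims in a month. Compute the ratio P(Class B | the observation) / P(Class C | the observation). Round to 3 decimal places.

1.054

Since P(k|x) ∝ π_k f_k(x), the posterior odds are π_i f_i(x) / (π_j f_j(x)).
Component likelihoods at x = 6 claims:
  p_A = e^(−2.8)·2.8^6/6! = 0.0406997
  p_B = e^(−5.3)·5.3^6/6! = 0.15366
  p_C = e^(−5.7)·5.7^6/6! = 0.159382
Odds = (0.47/0.43) × (0.15366/0.159382) = 1.09302 × 0.964104 ≈ 1.054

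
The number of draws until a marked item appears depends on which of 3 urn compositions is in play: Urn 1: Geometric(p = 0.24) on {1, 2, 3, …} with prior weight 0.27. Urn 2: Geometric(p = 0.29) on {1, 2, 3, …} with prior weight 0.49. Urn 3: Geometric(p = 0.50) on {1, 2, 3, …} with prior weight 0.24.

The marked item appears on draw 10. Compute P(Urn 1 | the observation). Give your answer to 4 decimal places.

0.4482

The responsibility of component k is P(Z=k) f_k(x) divided by Σ_j P(Z=j) f_j(x).
Component likelihoods at x = 10:
  p_1 = 0.0203018
  p_2 = 0.0132961
  p_3 = 0.000976562
Unnormalised posteriors:
  P(Z=1)·p_1 = 0.27 × 0.0203018 = 0.00548147
  P(Z=2)·p_2 = 0.49 × 0.0132961 = 0.00651507
  P(Z=3)·p_3 = 0.24 × 0.000976562 = 0.000234375
Normaliser: 0.00548147 + 0.00651507 + 0.000234375 = 0.0122309
P(Urn 1 | x) = 0.00548147 / 0.0122309 ≈ 0.4482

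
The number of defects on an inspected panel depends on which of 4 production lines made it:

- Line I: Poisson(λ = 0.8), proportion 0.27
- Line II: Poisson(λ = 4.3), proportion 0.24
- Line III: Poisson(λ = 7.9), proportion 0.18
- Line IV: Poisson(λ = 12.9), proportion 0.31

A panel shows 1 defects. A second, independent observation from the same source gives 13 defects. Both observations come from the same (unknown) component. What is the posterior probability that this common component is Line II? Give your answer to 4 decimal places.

0.2497

Posterior ∝ prior × likelihood, so P(k | x) ∝ w_k f_k(x); normalise over all components.
Since both observations come from the same component, the likelihood for component k is f_k(x₁)·f_k(x₂).
  f_I = [e^(−0.8)·0.8^1/1! = 0.359463] × [3.96692e-12] = 1.42596e-12
  f_II = [e^(−4.3)·4.3^1/1! = 0.0583448] × [0.000374406] = 2.18447e-05
  f_III = [e^(−7.9)·7.9^1/1! = 0.00292887] × [0.0277936] = 8.14041e-05
  f_IV = [e^(−12.9)·12.9^1/1! = 3.22248e-05] × [0.109897] = 3.54142e-06
Prior × likelihood for each component:
  w_I·f_I = 0.27 × 1.42596e-12 = 3.8501e-13
  w_II·f_II = 0.24 × 2.18447e-05 = 5.24272e-06
  w_III·f_III = 0.18 × 8.14041e-05 = 1.46527e-05
  w_IV·f_IV = 0.31 × 3.54142e-06 = 1.09784e-06
Normaliser: 3.8501e-13 + 5.24272e-06 + 1.46527e-05 + 1.09784e-06 = 2.09933e-05
P(Line II | data) ≈ 0.2497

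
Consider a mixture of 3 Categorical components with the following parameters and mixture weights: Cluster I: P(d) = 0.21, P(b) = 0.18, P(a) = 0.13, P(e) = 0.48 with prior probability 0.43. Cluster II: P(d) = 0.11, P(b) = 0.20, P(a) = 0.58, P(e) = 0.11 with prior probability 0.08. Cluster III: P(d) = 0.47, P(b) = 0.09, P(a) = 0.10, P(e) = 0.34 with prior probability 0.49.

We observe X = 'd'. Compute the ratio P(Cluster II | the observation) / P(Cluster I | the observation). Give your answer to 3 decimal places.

The posterior odds equal the prior odds times the likelihood ratio: (π_i/π_j)·(f_i(x)/f_j(x)).
Evaluate each component's likelihood at the observed value:
  f_I = 0.21
  f_II = 0.11
  f_III = 0.47
0.0088 / 0.0903 ≈ 0.097

0.097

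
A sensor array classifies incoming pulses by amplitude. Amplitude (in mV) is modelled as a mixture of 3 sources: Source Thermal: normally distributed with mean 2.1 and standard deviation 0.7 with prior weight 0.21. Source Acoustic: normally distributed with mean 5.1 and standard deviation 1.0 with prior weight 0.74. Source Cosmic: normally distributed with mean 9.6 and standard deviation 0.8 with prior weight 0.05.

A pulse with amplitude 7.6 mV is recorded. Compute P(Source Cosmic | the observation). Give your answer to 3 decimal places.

0.078

By Bayes' theorem, P(k | x) = w_k f_k(x) / Σ_j w_j f_j(x).
Evaluate each component's likelihood at the observed value:
  L_Thermal = (1/(0.7·√(2π)))·exp(−(7.6−2.1)²/(2·0.7²)) = 0.569918·exp(-30.86735) = 2.24024e-14
  L_Acoustic = (1/(1.0·√(2π)))·exp(−(7.6−5.1)²/(2·1.0²)) = 0.398942·exp(-3.12500) = 0.0175283
  L_Cosmic = (1/(0.8·√(2π)))·exp(−(7.6−9.6)²/(2·0.8²)) = 0.498678·exp(-3.12500) = 0.0219104
Multiply by the mixture weights:
  w_Thermal·L_Thermal = 0.21 × 2.24024e-14 = 4.70449e-15
  w_Acoustic·L_Acoustic = 0.74 × 0.0175283 = 0.0129709
  w_Cosmic·L_Cosmic = 0.05 × 0.0219104 = 0.00109552
Marginal: 4.70449e-15 + 0.0129709 + 0.00109552 = 0.0140665
P(Source Cosmic | 7.6 mV) = 0.00109552 / 0.0140665 ≈ 0.078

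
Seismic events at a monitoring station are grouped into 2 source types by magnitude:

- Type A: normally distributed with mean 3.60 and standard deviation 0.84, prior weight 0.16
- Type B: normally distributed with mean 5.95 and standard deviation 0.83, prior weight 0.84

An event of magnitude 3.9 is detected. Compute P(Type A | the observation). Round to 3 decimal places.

0.789

Posterior ∝ prior × likelihood, so P(k | x) ∝ π_k f_k(x); normalise over all components.
Component likelihoods at x = 3.9:
  p_A = (1/(0.84·√(2π)))·exp(−(3.9−3.60)²/(2·0.84²)) = 0.474931·exp(-0.06378) = 0.445588
  p_B = (1/(0.83·√(2π)))·exp(−(3.9−5.95)²/(2·0.83²)) = 0.480653·exp(-3.05015) = 0.0227598
Multiply by the mixture weights:
  π_A·p_A = 0.16 × 0.445588 = 0.0712941
  π_B·p_B = 0.84 × 0.0227598 = 0.0191182
Sum: 0.0712941 + 0.0191182 = 0.0904123
P(Type A | the observation) = 0.0712941 / 0.0904123 ≈ 0.789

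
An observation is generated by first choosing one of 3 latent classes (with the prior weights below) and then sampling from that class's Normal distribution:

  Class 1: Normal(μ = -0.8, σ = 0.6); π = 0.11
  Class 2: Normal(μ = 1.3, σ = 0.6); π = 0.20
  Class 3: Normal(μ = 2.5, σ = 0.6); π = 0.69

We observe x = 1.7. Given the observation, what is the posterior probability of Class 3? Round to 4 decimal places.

By Bayes' theorem, P(k | x) = P(Z=k) f_k(x) / Σ_j P(Z=j) f_j(x).
Normal densities:
  L_1 = 0.000112938
  L_2 = 0.532413
  L_3 = 0.27335
Multiply by the mixture weights:
  P(Z=1)·L_1 = 0.11 × 0.000112938 = 1.24232e-05
  P(Z=2)·L_2 = 0.20 × 0.532413 = 0.106483
  P(Z=3)·L_3 = 0.69 × 0.27335 = 0.188612
Denominator: 1.24232e-05 + 0.106483 + 0.188612 = 0.295107
P(Class 3 | the observation) = 0.188612 / 0.295107 ≈ 0.6391

0.6391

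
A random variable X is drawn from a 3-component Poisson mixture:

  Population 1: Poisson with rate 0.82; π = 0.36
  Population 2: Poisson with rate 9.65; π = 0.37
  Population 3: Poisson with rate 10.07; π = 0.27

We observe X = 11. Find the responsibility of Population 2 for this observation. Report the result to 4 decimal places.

0.5662

Posterior ∝ prior × likelihood, so P(k | x) ∝ P(Z=k) f_k(x); normalise over all components.
Evaluate each component's likelihood at the observed value:
  L_1 = 1.24358e-09
  L_2 = 0.109069
  L_3 = 0.114505
Multiply by the mixture weights:
  P(Z=1)·L_1 = 0.36 × 1.24358e-09 = 4.4769e-10
  P(Z=2)·L_2 = 0.37 × 0.109069 = 0.0403557
  P(Z=3)·L_3 = 0.27 × 0.114505 = 0.0309162
Sum: 4.4769e-10 + 0.0403557 + 0.0309162 = 0.0712719
Responsibility of Population 2: 0.0403557 / 0.0712719 ≈ 0.5662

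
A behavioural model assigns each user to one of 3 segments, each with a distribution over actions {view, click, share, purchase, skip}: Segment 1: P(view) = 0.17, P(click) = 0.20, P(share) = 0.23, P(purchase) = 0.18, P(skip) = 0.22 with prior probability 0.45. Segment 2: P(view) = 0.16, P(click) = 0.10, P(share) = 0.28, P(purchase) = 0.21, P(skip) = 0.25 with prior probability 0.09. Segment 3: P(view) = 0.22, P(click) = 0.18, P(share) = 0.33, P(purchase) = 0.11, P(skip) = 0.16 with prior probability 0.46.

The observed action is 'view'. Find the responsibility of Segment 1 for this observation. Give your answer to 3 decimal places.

0.398

Apply Bayes' rule: the posterior for each component is proportional to its prior times its likelihood at x.
Component likelihoods at x = 'view':
  p_1 = P(view | comp) = 0.17
  p_2 = P(view | comp) = 0.16
  p_3 = P(view | comp) = 0.22
Unnormalised posteriors:
  w_1·p_1 = 0.45 × 0.17 = 0.0765
  w_2·p_2 = 0.09 × 0.16 = 0.0144
  w_3·p_3 = 0.46 × 0.22 = 0.1012
Evidence: 0.0765 + 0.0144 + 0.1012 = 0.1921
P(Segment 1 | data) = 0.0765 / 0.1921 ≈ 0.398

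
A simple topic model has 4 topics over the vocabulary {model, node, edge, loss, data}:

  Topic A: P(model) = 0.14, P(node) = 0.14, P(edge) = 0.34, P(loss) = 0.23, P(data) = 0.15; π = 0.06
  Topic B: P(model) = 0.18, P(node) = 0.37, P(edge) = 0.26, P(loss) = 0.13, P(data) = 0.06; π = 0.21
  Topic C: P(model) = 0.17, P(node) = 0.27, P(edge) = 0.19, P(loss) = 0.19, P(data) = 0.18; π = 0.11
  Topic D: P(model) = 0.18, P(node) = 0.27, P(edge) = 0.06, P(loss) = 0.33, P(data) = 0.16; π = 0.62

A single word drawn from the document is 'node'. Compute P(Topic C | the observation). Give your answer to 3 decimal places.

Apply Bayes' rule: the posterior for each component is proportional to its prior times its likelihood at x.
Component likelihoods at x = 'node':
  L_A = 0.14
  L_B = 0.37
  L_C = 0.27
  L_D = 0.27
Unnormalised posteriors:
  π_A·L_A = 0.06 × 0.14 = 0.0084
  π_B·L_B = 0.21 × 0.37 = 0.0777
  π_C·L_C = 0.11 × 0.27 = 0.0297
  π_D·L_D = 0.62 × 0.27 = 0.1674
Marginal: 0.0084 + 0.0777 + 0.0297 + 0.1674 = 0.2832
P(Topic C | data) = 0.0297 / 0.2832 ≈ 0.105

0.105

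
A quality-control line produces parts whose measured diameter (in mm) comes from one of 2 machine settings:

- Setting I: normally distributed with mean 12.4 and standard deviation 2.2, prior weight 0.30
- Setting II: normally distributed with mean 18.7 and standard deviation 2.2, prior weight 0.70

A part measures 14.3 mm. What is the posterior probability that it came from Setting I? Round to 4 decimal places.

By Bayes' theorem, P(k | x) = π_k f_k(x) / Σ_j π_j f_j(x).
Evaluate each component's likelihood at the observed value:
  p_I = (1/(2.2·√(2π)))·exp(−(14.3−12.4)²/(2·2.2²)) = 0.181337·exp(-0.37293) = 0.124889
  p_II = (1/(2.2·√(2π)))·exp(−(14.3−18.7)²/(2·2.2²)) = 0.181337·exp(-2.00000) = 0.0245413
Prior × likelihood for each component:
  π_I·p_I = 0.30 × 0.124889 = 0.0374667
  π_II·p_II = 0.70 × 0.0245413 = 0.0171789
Evidence: 0.0374667 + 0.0171789 = 0.0546456
P(Setting I | data) = 0.0374667 / 0.0546456 ≈ 0.6856

0.6856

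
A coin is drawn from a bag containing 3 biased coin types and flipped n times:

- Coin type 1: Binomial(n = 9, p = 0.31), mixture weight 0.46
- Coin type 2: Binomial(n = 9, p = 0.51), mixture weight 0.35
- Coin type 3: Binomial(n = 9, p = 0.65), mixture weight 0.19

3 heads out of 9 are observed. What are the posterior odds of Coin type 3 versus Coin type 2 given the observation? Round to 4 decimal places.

0.1493

The posterior odds equal the prior odds times the likelihood ratio: (w_i/w_j)·(f_i(x)/f_j(x)).
Component likelihoods at x = 3 heads out of 9:
  f_1 = C(9,3)·0.31^3·0.69^6 = 84·0.029791·0.107918 = 0.270059
  f_2 = C(9,3)·0.51^3·0.49^6 = 84·0.132651·0.0138413 = 0.154229
  f_3 = C(9,3)·0.65^3·0.35^6 = 84·0.274625·0.00183827 = 0.042406
Odds = (0.19/0.35) × (0.042406/0.154229) = 0.542857 × 0.274955 ≈ 0.1493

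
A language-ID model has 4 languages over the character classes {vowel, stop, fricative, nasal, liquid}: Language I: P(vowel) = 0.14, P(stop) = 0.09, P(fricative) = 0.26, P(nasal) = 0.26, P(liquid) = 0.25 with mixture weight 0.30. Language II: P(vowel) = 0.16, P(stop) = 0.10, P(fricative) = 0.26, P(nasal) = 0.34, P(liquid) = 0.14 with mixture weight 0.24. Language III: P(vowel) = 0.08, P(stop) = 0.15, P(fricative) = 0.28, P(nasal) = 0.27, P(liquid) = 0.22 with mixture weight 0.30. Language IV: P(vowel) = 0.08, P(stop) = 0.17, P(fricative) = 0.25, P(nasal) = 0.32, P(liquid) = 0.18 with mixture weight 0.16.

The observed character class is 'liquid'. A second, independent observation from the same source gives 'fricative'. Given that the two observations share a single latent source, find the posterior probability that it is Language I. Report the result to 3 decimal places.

0.362

By Bayes' theorem, P(k | x) = P(Z=k) f_k(x) / Σ_j P(Z=j) f_j(x).
Since both observations come from the same component, the likelihood for component k is f_k(x₁)·f_k(x₂).
  f_I = [0.25] × [0.26] = 0.065
  f_II = [0.14] × [0.26] = 0.0364
  f_III = [0.22] × [0.28] = 0.0616
  f_IV = [0.18] × [0.25] = 0.045
Multiply by the mixture weights:
  P(Z=I)·f_I = 0.30 × 0.065 = 0.0195
  P(Z=II)·f_II = 0.24 × 0.0364 = 0.008736
  P(Z=III)·f_III = 0.30 × 0.0616 = 0.01848
  P(Z=IV)·f_IV = 0.16 × 0.045 = 0.0072
Marginal: 0.0195 + 0.008736 + 0.01848 + 0.0072 = 0.053916
P(Language I | data) ≈ 0.362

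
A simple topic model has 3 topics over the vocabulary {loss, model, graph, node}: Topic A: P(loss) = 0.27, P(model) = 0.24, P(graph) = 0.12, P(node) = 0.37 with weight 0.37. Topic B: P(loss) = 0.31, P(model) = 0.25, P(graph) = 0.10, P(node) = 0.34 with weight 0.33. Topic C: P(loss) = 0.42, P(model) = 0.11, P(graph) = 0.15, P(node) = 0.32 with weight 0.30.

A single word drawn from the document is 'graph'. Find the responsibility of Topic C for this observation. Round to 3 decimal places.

0.368

The responsibility of component k is w_k f_k(x) divided by Σ_j w_j f_j(x).
Evaluate each component's likelihood at the observed value:
  f_A = P(graph | comp) = 0.12
  f_B = P(graph | comp) = 0.10
  f_C = P(graph | comp) = 0.15
Unnormalised posteriors:
  w_A·f_A = 0.37 × 0.12 = 0.0444
  w_B·f_B = 0.33 × 0.1 = 0.033
  w_C·f_C = 0.30 × 0.15 = 0.045
Normaliser: 0.0444 + 0.033 + 0.045 = 0.1224
P(Topic C | 'graph') ≈ 0.368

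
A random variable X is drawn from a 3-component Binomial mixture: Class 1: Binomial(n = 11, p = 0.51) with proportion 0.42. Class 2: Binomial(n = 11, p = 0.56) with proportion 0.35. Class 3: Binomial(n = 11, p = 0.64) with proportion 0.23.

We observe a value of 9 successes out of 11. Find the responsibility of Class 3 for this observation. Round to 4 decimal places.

Posterior ∝ prior × likelihood, so P(k | x) ∝ w_k f_k(x); normalise over all components.
Evaluate each component's likelihood at the observed value:
  f_1 = C(11,9)·0.51^9·0.49^2 = 55·0.00233417·0.2401 = 0.0308238
  f_2 = C(11,9)·0.56^9·0.44^2 = 55·0.00541617·0.1936 = 0.0576714
  f_3 = C(11,9)·0.64^9·0.36^2 = 55·0.0180144·0.1296 = 0.128407
Prior × likelihood for each component:
  w_1·f_1 = 0.42 × 0.0308238 = 0.012946
  w_2·f_2 = 0.35 × 0.0576714 = 0.020185
  w_3·f_3 = 0.23 × 0.128407 = 0.0295335
Marginal: 0.012946 + 0.020185 + 0.0295335 = 0.0626645
P(Class 3 | 9 successes out of 11) ≈ 0.4713

0.4713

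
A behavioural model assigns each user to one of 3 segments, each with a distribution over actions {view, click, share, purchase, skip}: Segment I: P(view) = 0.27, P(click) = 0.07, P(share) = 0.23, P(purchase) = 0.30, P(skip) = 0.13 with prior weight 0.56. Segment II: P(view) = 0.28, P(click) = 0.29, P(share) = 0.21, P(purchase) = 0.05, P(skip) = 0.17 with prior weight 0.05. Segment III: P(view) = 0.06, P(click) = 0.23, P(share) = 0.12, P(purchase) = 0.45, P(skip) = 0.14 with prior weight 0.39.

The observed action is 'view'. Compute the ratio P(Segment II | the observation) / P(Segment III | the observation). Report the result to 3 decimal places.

The posterior odds equal the prior odds times the likelihood ratio: (π_i/π_j)·(f_i(x)/f_j(x)).
Evaluate each component's likelihood at the observed value:
  L_I = P(view | comp) = 0.27
  L_II = P(view | comp) = 0.28
  L_III = P(view | comp) = 0.06
0.014 / 0.0234 ≈ 0.598

0.598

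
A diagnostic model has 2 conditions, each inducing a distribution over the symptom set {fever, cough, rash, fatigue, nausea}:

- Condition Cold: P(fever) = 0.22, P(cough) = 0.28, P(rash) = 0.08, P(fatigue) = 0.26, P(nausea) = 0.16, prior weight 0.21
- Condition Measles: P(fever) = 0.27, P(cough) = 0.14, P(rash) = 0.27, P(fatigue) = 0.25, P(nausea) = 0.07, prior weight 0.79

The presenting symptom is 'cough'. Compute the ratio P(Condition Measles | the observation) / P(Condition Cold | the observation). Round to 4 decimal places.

1.8810

Posterior odds = (π_i f_i(x)) / (π_j f_j(x)); the normalising sum cancels.
Categorical probabilities:
  p_Cold = P(cough | comp) = 0.28
  p_Measles = P(cough | comp) = 0.14
Odds = (0.79/0.21) × (0.14/0.28) = 3.7619 × 0.5 ≈ 1.8810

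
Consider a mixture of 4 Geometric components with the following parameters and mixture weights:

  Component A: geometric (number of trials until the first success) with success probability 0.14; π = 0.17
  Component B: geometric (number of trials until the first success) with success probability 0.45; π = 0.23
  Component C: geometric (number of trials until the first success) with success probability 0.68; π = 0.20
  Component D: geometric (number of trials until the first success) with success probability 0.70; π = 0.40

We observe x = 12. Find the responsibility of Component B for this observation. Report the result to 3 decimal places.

Apply Bayes' rule: the posterior for each component is proportional to its prior times its likelihood at x.
Component likelihoods at x = 12:
  f_A = 0.14·(1−0.14)^11 = 0.14·0.190319 = 0.0266447
  f_B = 0.45·(1−0.45)^11 = 0.45·0.00139312 = 0.000626906
  f_C = 0.68·(1−0.68)^11 = 0.68·3.60288e-06 = 2.44996e-06
  f_D = 0.70·(1−0.70)^11 = 0.70·1.77147e-06 = 1.24003e-06
Weight by the priors:
  π_A·f_A = 0.17 × 0.0266447 = 0.0045296
  π_B·f_B = 0.23 × 0.000626906 = 0.000144188
  π_C·f_C = 0.20 × 2.44996e-06 = 4.89992e-07
  π_D·f_D = 0.40 × 1.24003e-06 = 4.96012e-07
Denominator: 0.0045296 + 0.000144188 + 4.89992e-07 + 4.96012e-07 = 0.00467477
P(Component B | data) ≈ 0.031

0.031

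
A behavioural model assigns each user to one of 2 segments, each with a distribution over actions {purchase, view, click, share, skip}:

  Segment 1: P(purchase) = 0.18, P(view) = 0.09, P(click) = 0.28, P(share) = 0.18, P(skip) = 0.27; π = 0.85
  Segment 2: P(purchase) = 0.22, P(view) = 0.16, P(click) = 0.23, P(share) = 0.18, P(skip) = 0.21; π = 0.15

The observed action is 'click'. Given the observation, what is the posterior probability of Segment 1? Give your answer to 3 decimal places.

0.873

By Bayes' theorem, P(k | x) = P(Z=k) f_k(x) / Σ_j P(Z=j) f_j(x).
Evaluate each component's likelihood at the observed value:
  p_1 = 0.28
  p_2 = 0.23
Multiply by the mixture weights:
  P(Z=1)·p_1 = 0.85 × 0.28 = 0.238
  P(Z=2)·p_2 = 0.15 × 0.23 = 0.0345
Evidence: 0.238 + 0.0345 = 0.2725
So the posterior for Segment 1 is 0.238 / 0.2725 ≈ 0.873.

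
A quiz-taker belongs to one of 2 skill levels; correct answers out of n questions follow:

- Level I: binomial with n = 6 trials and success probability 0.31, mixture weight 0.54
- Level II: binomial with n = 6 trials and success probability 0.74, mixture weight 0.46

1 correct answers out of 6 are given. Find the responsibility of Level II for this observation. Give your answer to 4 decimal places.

0.0152

Posterior ∝ prior × likelihood, so P(k | x) ∝ w_k f_k(x); normalise over all components.
Binomial probabilities:
  L_I = 0.29091
  L_II = 0.00527533
Unnormalised posteriors:
  w_I·L_I = 0.54 × 0.29091 = 0.157091
  w_II·L_II = 0.46 × 0.00527533 = 0.00242665
Marginal: 0.157091 + 0.00242665 = 0.159518
So the posterior for Level II is 0.00242665 / 0.159518 ≈ 0.0152.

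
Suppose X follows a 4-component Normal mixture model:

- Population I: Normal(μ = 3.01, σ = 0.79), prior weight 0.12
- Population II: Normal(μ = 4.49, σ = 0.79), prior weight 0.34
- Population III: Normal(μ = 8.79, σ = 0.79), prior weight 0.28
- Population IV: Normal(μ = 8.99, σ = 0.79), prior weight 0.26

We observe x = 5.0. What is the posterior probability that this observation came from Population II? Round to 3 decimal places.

0.982

By Bayes' theorem, P(k | x) = P(Z=k) f_k(x) / Σ_j P(Z=j) f_j(x).
Normal densities:
  p_I = (1/(0.79·√(2π)))·exp(−(5.0−3.01)²/(2·0.79²)) = 0.504990·exp(-3.17265) = 0.0211553
  p_II = (1/(0.79·√(2π)))·exp(−(5.0−4.49)²/(2·0.79²)) = 0.504990·exp(-0.20838) = 0.410001
  p_III = (1/(0.79·√(2π)))·exp(−(5.0−8.79)²/(2·0.79²)) = 0.504990·exp(-11.50785) = 5.07559e-06
  p_IV = (1/(0.79·√(2π)))·exp(−(5.0−8.99)²/(2·0.79²)) = 0.504990·exp(-12.75445) = 1.45914e-06
Weight by the priors:
  P(Z=I)·p_I = 0.12 × 0.0211553 = 0.00253864
  P(Z=II)·p_II = 0.34 × 0.410001 = 0.1394
  P(Z=III)·p_III = 0.28 × 5.07559e-06 = 1.42117e-06
  P(Z=IV)·p_IV = 0.26 × 1.45914e-06 = 3.79377e-07
Denominator: 0.00253864 + 0.1394 + 1.42117e-06 + 3.79377e-07 = 0.141941
Responsibility of Population II: 0.1394 / 0.141941 ≈ 0.982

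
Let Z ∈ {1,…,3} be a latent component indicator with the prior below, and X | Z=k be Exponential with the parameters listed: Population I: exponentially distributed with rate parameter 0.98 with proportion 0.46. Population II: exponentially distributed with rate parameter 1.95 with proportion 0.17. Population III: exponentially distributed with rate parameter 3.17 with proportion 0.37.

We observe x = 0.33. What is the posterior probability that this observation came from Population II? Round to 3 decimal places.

Posterior ∝ prior × likelihood, so P(k | x) ∝ w_k f_k(x); normalise over all components.
Component likelihoods at x = 0.33:
  p_I = 0.98·e^(−0.98·0.33) = 0.98·e^(−0.3234) = 0.709211
  p_II = 1.95·e^(−1.95·0.33) = 1.95·e^(−0.6435) = 1.02463
  p_III = 3.17·e^(−3.17·0.33) = 3.17·e^(−1.0461) = 1.11364
Prior × likelihood for each component:
  w_I·p_I = 0.46 × 0.709211 = 0.326237
  w_II·p_II = 0.17 × 1.02463 = 0.174187
  w_III·p_III = 0.37 × 1.11364 = 0.412046
Marginal: 0.326237 + 0.174187 + 0.412046 = 0.912469
P(Population II | the observation) ≈ 0.191

0.191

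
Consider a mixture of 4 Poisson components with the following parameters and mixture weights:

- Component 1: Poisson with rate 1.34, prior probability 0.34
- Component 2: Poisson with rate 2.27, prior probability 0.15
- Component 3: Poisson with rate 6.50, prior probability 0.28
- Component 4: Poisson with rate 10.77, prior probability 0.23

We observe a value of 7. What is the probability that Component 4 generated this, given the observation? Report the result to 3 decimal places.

0.277

P(component k | x) = π_k·f_k(x) / marginal(x), where marginal(x) = Σ_j π_j·f_j(x).
Poisson probabilities:
  f_1 = 0.00040304
  f_2 = 0.00636652
  f_3 = 0.146234
  f_4 = 0.0701016
Prior × likelihood for each component:
  π_1·f_1 = 0.34 × 0.00040304 = 0.000137034
  π_2·f_2 = 0.15 × 0.00636652 = 0.000954978
  π_3·f_3 = 0.28 × 0.146234 = 0.0409456
  π_4·f_4 = 0.23 × 0.0701016 = 0.0161234
Marginal: 0.000137034 + 0.000954978 + 0.0409456 + 0.0161234 = 0.0581609
P(Component 4 | data) ≈ 0.277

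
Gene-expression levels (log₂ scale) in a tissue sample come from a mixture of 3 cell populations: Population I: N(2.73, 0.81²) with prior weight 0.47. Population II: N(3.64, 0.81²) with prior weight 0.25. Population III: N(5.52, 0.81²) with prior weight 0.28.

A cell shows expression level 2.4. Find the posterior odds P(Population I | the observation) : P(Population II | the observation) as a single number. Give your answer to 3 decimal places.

5.585

The posterior odds equal the prior odds times the likelihood ratio: (P(Z=i)/P(Z=j))·(f_i(x)/f_j(x)).
Evaluate each component's likelihood at the observed value:
  f_I = 0.453297
  f_II = 0.152592
  f_III = 0.000295572
Odds = (0.47/0.25) × (0.453297/0.152592) = 1.88 × 2.97065 ≈ 5.585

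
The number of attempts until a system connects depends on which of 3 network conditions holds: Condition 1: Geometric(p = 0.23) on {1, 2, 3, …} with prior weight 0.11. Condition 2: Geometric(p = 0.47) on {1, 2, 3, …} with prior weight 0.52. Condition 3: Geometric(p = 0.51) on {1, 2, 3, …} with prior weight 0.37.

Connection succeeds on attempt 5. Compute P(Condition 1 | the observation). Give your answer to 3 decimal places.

0.228

Posterior ∝ prior × likelihood, so P(k | x) ∝ w_k f_k(x); normalise over all components.
Component likelihoods at x = 5:
  L_1 = 0.23·(1−0.23)^4 = 0.23·0.35153 = 0.080852
  L_2 = 0.47·(1−0.47)^4 = 0.47·0.0789048 = 0.0370853
  L_3 = 0.51·(1−0.51)^4 = 0.51·0.057648 = 0.0294005
Unnormalised posteriors:
  w_1·L_1 = 0.11 × 0.080852 = 0.00889372
  w_2·L_2 = 0.52 × 0.0370853 = 0.0192843
  w_3·L_3 = 0.37 × 0.0294005 = 0.0108782
Normaliser: 0.00889372 + 0.0192843 + 0.0108782 = 0.0390562
P(Condition 1 | the observation) = 0.00889372 / 0.0390562 ≈ 0.228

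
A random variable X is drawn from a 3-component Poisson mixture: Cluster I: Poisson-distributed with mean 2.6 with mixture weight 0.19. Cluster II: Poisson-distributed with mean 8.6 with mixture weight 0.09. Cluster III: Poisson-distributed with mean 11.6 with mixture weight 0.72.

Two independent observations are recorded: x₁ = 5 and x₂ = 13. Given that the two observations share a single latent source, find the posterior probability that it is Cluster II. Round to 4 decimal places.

By Bayes' theorem, P(k | x) = π_k f_k(x) / Σ_j π_j f_j(x).
Since both observations come from the same component, the likelihood for component k is f_k(x₁)·f_k(x₂).
  L_I = [e^(−2.6)·2.6^5/5! = 0.0735394] × [2.95943e-06] = 2.17634e-07
  L_II = [e^(−8.6)·8.6^5/5! = 0.0721736] × [0.0416166] = 0.00300362
  L_III = [e^(−11.6)·11.6^5/5! = 0.0160433] × [0.101358] = 0.00162611
Unnormalised posteriors:
  π_I·L_I = 0.19 × 2.17634e-07 = 4.13505e-08
  π_II·L_II = 0.09 × 0.00300362 = 0.000270326
  π_III·L_III = 0.72 × 0.00162611 = 0.0011708
Marginal: 4.13505e-08 + 0.000270326 + 0.0011708 = 0.00144117
So the posterior for Cluster II is 0.000270326 / 0.00144117 ≈ 0.1876.

0.1876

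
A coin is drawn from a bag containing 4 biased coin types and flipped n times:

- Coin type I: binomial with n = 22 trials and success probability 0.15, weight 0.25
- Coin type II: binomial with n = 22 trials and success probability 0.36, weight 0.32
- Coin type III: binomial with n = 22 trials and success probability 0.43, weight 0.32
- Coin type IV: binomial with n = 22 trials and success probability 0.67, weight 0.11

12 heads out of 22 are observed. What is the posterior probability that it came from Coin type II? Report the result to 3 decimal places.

Apply Bayes' rule: the posterior for each component is proportional to its prior times its likelihood at x.
Binomial probabilities:
  L_I = C(22,12)·0.15^12·0.85^10 = 646646·1.29746e-10·0.196874 = 1.65178e-05
  L_II = C(22,12)·0.36^12·0.64^10 = 646646·4.73838e-06·0.0115292 = 0.0353262
  L_III = C(22,12)·0.43^12·0.57^10 = 646646·3.99596e-05·0.00362033 = 0.0935485
  L_IV = C(22,12)·0.67^12·0.33^10 = 646646·0.00818272·1.53158e-05 = 0.0810408
Unnormalised posteriors:
  w_I·L_I = 0.25 × 1.65178e-05 = 4.12944e-06
  w_II·L_II = 0.32 × 0.0353262 = 0.0113044
  w_III·L_III = 0.32 × 0.0935485 = 0.0299355
  w_IV·L_IV = 0.11 × 0.0810408 = 0.00891449
Evidence: 4.12944e-06 + 0.0113044 + 0.0299355 + 0.00891449 = 0.0501585
P(Coin type II | the observation) = 0.0113044 / 0.0501585 ≈ 0.225

0.225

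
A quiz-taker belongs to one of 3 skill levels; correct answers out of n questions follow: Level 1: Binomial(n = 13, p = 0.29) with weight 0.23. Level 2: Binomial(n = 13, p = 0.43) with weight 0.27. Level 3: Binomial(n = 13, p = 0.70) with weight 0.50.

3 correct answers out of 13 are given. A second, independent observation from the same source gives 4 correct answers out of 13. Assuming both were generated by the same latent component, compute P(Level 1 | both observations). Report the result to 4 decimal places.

By Bayes' theorem, P(k | x) = π_k f_k(x) / Σ_j π_j f_j(x).
Since both observations come from the same component, the likelihood for component k is f_k(x₁)·f_k(x₂).
  p_1 = [C(13,3)·0.29^3·0.71^10 = 286·0.024389·0.0325524 = 0.227062] × [0.231859] = 0.0526462
  p_2 = [C(13,3)·0.43^3·0.57^10 = 286·0.079507·0.00362033 = 0.0823228] × [0.155258] = 0.0127813
  p_3 = [C(13,3)·0.70^3·0.30^10 = 286·0.343·5.9049e-06 = 0.000579259] × [0.00337901] = 1.95732e-06
Unnormalised posteriors:
  π_1·p_1 = 0.23 × 0.0526462 = 0.0121086
  π_2·p_2 = 0.27 × 0.0127813 = 0.00345094
  π_3·p_3 = 0.50 × 1.95732e-06 = 9.78661e-07
Evidence: 0.0121086 + 0.00345094 + 9.78661e-07 = 0.0155605
So the posterior for Level 1 is 0.0121086 / 0.0155605 ≈ 0.7782.

0.7782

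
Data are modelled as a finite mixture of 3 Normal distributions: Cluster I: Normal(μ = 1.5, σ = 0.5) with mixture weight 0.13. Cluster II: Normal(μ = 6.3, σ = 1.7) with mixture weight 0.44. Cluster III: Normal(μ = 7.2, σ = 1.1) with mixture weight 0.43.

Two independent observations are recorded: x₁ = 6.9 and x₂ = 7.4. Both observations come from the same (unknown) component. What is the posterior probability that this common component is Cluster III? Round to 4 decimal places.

Apply Bayes' rule: the posterior for each component is proportional to its prior times its likelihood at x.
Since both observations come from the same component, the likelihood for component k is f_k(x₁)·f_k(x₂).
  f_I = [(1/(0.5·√(2π)))·exp(−(6.9−1.5)²/(2·0.5²)) = 0.797885·exp(-58.32000) = 3.74874e-26] × [4.63829e-31] = 1.73878e-56
  f_II = [(1/(1.7·√(2π)))·exp(−(6.9−6.3)²/(2·1.7²)) = 0.234672·exp(-0.06228) = 0.220502] × [0.190346] = 0.0419717
  f_III = [(1/(1.1·√(2π)))·exp(−(6.9−7.2)²/(2·1.1²)) = 0.362675·exp(-0.03719) = 0.349435] × [0.356729] = 0.124654
Multiply by the mixture weights:
  π_I·f_I = 0.13 × 1.73878e-56 = 2.26041e-57
  π_II·f_II = 0.44 × 0.0419717 = 0.0184675
  π_III·f_III = 0.43 × 0.124654 = 0.0536011
Sum: 2.26041e-57 + 0.0184675 + 0.0536011 = 0.0720686
P(Cluster III | x₁, x₂) = 0.0536011 / 0.0720686 ≈ 0.7438

0.7438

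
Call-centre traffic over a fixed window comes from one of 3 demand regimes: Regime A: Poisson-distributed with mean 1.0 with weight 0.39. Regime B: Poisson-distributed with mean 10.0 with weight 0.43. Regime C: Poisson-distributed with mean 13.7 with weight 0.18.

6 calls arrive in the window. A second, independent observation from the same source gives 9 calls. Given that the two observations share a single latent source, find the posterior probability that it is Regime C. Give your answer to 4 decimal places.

0.0280

P(component k | x) = π_k·f_k(x) / marginal(x), where marginal(x) = Σ_j π_j·f_j(x).
Since both observations come from the same component, the likelihood for component k is f_k(x₁)·f_k(x₂).
  f_A = [0.000510944] × [1.01378e-06] = 5.17983e-10
  f_B = [0.0630555] × [0.12511] = 0.00788887
  f_C = [0.0103076] × [0.0525881] = 0.000542056
Weight by the priors:
  π_A·f_A = 0.39 × 5.17983e-10 = 2.02013e-10
  π_B·f_B = 0.43 × 0.00788887 = 0.00339221
  π_C·f_C = 0.18 × 0.000542056 = 9.75701e-05
Denominator: 2.02013e-10 + 0.00339221 + 9.75701e-05 = 0.00348978
P(Regime C | data) ≈ 0.0280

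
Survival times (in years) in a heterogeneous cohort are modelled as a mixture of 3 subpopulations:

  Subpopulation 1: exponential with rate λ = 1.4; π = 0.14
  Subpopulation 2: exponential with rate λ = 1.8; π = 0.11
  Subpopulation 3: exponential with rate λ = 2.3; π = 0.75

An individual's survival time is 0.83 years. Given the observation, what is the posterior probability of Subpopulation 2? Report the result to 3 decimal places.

0.123

Apply Bayes' rule: the posterior for each component is proportional to its prior times its likelihood at x.
Exponential densities:
  f_1 = 1.4·e^(−1.4·0.83) = 1.4·e^(−1.1620) = 0.438004
  f_2 = 1.8·e^(−1.8·0.83) = 1.8·e^(−1.4940) = 0.404051
  f_3 = 2.3·e^(−2.3·0.83) = 2.3·e^(−1.9090) = 0.340926
Weight by the priors:
  w_1·f_1 = 0.14 × 0.438004 = 0.0613205
  w_2·f_2 = 0.11 × 0.404051 = 0.0444456
  w_3·f_3 = 0.75 × 0.340926 = 0.255694
Marginal: 0.0613205 + 0.0444456 + 0.255694 = 0.36146
P(Subpopulation 2 | x) = 0.0444456 / 0.36146 ≈ 0.123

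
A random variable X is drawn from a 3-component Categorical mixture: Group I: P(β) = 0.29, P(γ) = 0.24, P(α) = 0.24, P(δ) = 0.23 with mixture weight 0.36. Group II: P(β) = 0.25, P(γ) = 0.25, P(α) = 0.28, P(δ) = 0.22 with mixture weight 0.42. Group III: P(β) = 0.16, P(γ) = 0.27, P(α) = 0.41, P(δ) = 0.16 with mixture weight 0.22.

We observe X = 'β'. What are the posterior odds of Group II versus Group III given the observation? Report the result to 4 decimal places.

2.9830

Since P(k|x) ∝ P(Z=k) f_k(x), the posterior odds are P(Z=i) f_i(x) / (P(Z=j) f_j(x)).
Evaluate each component's likelihood at the observed value:
  L_I = 0.29
  L_II = 0.25
  L_III = 0.16
0.105 / 0.0352 ≈ 2.9830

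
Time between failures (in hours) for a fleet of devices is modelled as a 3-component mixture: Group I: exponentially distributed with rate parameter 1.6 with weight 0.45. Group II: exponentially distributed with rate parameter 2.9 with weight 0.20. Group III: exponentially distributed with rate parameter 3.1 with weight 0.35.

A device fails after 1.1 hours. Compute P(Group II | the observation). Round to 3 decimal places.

0.130

By Bayes' theorem, P(k | x) = w_k f_k(x) / Σ_j w_j f_j(x).
Component likelihoods at x = 1.1 hours:
  p_I = 0.275272
  p_II = 0.119398
  p_III = 0.102428
Unnormalised posteriors:
  w_I·p_I = 0.45 × 0.275272 = 0.123872
  w_II·p_II = 0.20 × 0.119398 = 0.0238797
  w_III·p_III = 0.35 × 0.102428 = 0.0358497
Normaliser: 0.123872 + 0.0238797 + 0.0358497 = 0.183602
So the posterior for Group II is 0.0238797 / 0.183602 ≈ 0.130.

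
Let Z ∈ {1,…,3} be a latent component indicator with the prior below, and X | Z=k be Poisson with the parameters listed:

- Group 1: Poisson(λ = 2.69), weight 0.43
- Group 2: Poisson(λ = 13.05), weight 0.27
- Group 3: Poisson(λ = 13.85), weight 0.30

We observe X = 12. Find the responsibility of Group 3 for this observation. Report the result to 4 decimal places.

By Bayes' theorem, P(k | x) = π_k f_k(x) / Σ_j π_j f_j(x).
Component likelihoods at x = 12:
  L_1 = e^(−2.69)·2.69^12/12! = 2.03441e-05
  L_2 = e^(−13.05)·13.05^12/12! = 0.109508
  L_3 = e^(−13.85)·13.85^12/12! = 0.10048
Prior × likelihood for each component:
  π_1·L_1 = 0.43 × 2.03441e-05 = 8.74796e-06
  π_2·L_2 = 0.27 × 0.109508 = 0.0295672
  π_3·L_3 = 0.30 × 0.10048 = 0.0301441
Normaliser: 8.74796e-06 + 0.0295672 + 0.0301441 = 0.0597201
P(Group 3 | data) = 0.0301441 / 0.0597201 ≈ 0.5048

0.5048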